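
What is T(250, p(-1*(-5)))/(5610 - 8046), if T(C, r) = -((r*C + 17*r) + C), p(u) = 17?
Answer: 4789/2436 ≈ 1.9659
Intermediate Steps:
T(C, r) = -C - 17*r - C*r (T(C, r) = -((C*r + 17*r) + C) = -((17*r + C*r) + C) = -(C + 17*r + C*r) = -C - 17*r - C*r)
T(250, p(-1*(-5)))/(5610 - 8046) = (-1*250 - 17*17 - 1*250*17)/(5610 - 8046) = (-250 - 289 - 4250)/(-2436) = -4789*(-1/2436) = 4789/2436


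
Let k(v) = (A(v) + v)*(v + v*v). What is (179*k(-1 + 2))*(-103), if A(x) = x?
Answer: -73748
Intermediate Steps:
k(v) = 2*v*(v + v²) (k(v) = (v + v)*(v + v*v) = (2*v)*(v + v²) = 2*v*(v + v²))
(179*k(-1 + 2))*(-103) = (179*(2*(-1 + 2)²*(1 + (-1 + 2))))*(-103) = (179*(2*1²*(1 + 1)))*(-103) = (179*(2*1*2))*(-103) = (179*4)*(-103) = 716*(-103) = -73748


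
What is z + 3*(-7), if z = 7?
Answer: -14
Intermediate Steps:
z + 3*(-7) = 7 + 3*(-7) = 7 - 21 = -14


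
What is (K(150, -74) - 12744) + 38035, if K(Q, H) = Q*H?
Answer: 14191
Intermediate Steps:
K(Q, H) = H*Q
(K(150, -74) - 12744) + 38035 = (-74*150 - 12744) + 38035 = (-11100 - 12744) + 38035 = -23844 + 38035 = 14191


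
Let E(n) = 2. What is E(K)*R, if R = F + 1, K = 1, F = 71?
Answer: 144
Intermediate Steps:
R = 72 (R = 71 + 1 = 72)
E(K)*R = 2*72 = 144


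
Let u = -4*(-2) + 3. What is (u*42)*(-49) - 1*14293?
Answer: -36931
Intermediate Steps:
u = 11 (u = 8 + 3 = 11)
(u*42)*(-49) - 1*14293 = (11*42)*(-49) - 1*14293 = 462*(-49) - 14293 = -22638 - 14293 = -36931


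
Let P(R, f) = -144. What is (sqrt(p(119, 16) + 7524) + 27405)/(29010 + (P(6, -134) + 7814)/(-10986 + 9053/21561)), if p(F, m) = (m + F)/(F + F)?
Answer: 144247796637/152692131668 + 236860093*sqrt(47357954)/545110910054760 ≈ 0.94769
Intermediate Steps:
p(F, m) = (F + m)/(2*F) (p(F, m) = (F + m)/((2*F)) = (F + m)*(1/(2*F)) = (F + m)/(2*F))
(sqrt(p(119, 16) + 7524) + 27405)/(29010 + (P(6, -134) + 7814)/(-10986 + 9053/21561)) = (sqrt((1/2)*(119 + 16)/119 + 7524) + 27405)/(29010 + (-144 + 7814)/(-10986 + 9053/21561)) = (sqrt((1/2)*(1/119)*135 + 7524) + 27405)/(29010 + 7670/(-10986 + 9053*(1/21561))) = (sqrt(135/238 + 7524) + 27405)/(29010 + 7670/(-10986 + 9053/21561)) = (sqrt(1790847/238) + 27405)/(29010 + 7670/(-236860093/21561)) = (3*sqrt(47357954)/238 + 27405)/(29010 + 7670*(-21561/236860093)) = (27405 + 3*sqrt(47357954)/238)/(29010 - 165372870/236860093) = (27405 + 3*sqrt(47357954)/238)/(6871145925060/236860093) = (27405 + 3*sqrt(47357954)/238)*(236860093/6871145925060) = 144247796637/152692131668 + 236860093*sqrt(47357954)/545110910054760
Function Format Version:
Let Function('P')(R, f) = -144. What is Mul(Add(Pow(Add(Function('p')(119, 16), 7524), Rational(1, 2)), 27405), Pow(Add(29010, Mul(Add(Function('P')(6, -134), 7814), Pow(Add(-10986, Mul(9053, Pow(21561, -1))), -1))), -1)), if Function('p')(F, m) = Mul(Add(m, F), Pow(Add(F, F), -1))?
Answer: Add(Rational(144247796637, 152692131668), Mul(Rational(236860093, 545110910054760), Pow(47357954, Rational(1, 2)))) ≈ 0.94769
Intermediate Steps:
Function('p')(F, m) = Mul(Rational(1, 2), Pow(F, -1), Add(F, m)) (Function('p')(F, m) = Mul(Add(F, m), Pow(Mul(2, F), -1)) = Mul(Add(F, m), Mul(Rational(1, 2), Pow(F, -1))) = Mul(Rational(1, 2), Pow(F, -1), Add(F, m)))
Mul(Add(Pow(Add(Function('p')(119, 16), 7524), Rational(1, 2)), 27405), Pow(Add(29010, Mul(Add(Function('P')(6, -134), 7814), Pow(Add(-10986, Mul(9053, Pow(21561, -1))), -1))), -1)) = Mul(Add(Pow(Add(Mul(Rational(1, 2), Pow(119, -1), Add(119, 16)), 7524), Rational(1, 2)), 27405), Pow(Add(29010, Mul(Add(-144, 7814), Pow(Add(-10986, Mul(9053, Pow(21561, -1))), -1))), -1)) = Mul(Add(Pow(Add(Mul(Rational(1, 2), Rational(1, 119), 135), 7524), Rational(1, 2)), 27405), Pow(Add(29010, Mul(7670, Pow(Add(-10986, Mul(9053, Rational(1, 21561))), -1))), -1)) = Mul(Add(Pow(Add(Rational(135, 238), 7524), Rational(1, 2)), 27405), Pow(Add(29010, Mul(7670, Pow(Add(-10986, Rational(9053, 21561)), -1))), -1)) = Mul(Add(Pow(Rational(1790847, 238), Rational(1, 2)), 27405), Pow(Add(29010, Mul(7670, Pow(Rational(-236860093, 21561), -1))), -1)) = Mul(Add(Mul(Rational(3, 238), Pow(47357954, Rational(1, 2))), 27405), Pow(Add(29010, Mul(7670, Rational(-21561, 236860093))), -1)) = Mul(Add(27405, Mul(Rational(3, 238), Pow(47357954, Rational(1, 2)))), Pow(Add(29010, Rational(-165372870, 236860093)), -1)) = Mul(Add(27405, Mul(Rational(3, 238), Pow(47357954, Rational(1, 2)))), Pow(Rational(6871145925060, 236860093), -1)) = Mul(Add(27405, Mul(Rational(3, 238), Pow(47357954, Rational(1, 2)))), Rational(236860093, 6871145925060)) = Add(Rational(144247796637, 152692131668), Mul(Rational(236860093, 545110910054760), Pow(47357954, Rational(1, 2))))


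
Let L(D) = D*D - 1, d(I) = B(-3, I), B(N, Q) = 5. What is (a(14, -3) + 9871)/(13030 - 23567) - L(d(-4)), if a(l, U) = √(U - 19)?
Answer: -262759/10537 - I*√22/10537 ≈ -24.937 - 0.00044514*I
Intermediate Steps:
a(l, U) = √(-19 + U)
d(I) = 5
L(D) = -1 + D² (L(D) = D² - 1 = -1 + D²)
(a(14, -3) + 9871)/(13030 - 23567) - L(d(-4)) = (√(-19 - 3) + 9871)/(13030 - 23567) - (-1 + 5²) = (√(-22) + 9871)/(-10537) - (-1 + 25) = (I*√22 + 9871)*(-1/10537) - 1*24 = (9871 + I*√22)*(-1/10537) - 24 = (-9871/10537 - I*√22/10537) - 24 = -262759/10537 - I*√22/10537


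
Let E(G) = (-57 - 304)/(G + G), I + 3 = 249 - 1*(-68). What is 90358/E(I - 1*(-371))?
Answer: -123790460/361 ≈ -3.4291e+5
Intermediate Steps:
I = 314 (I = -3 + (249 - 1*(-68)) = -3 + (249 + 68) = -3 + 317 = 314)
E(G) = -361/(2*G) (E(G) = -361*1/(2*G) = -361/(2*G))
90358/E(I - 1*(-371)) = 90358/((-361/(2*(314 - 1*(-371))))) = 90358/((-361/(2*(314 + 371)))) = 90358/((-361/2/685)) = 90358/((-361/2*1/685)) = 90358/(-361/1370) = 90358*(-1370/361) = -123790460/361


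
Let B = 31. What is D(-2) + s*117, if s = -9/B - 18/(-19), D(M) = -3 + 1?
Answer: 44101/589 ≈ 74.874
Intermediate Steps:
D(M) = -2
s = 387/589 (s = -9/31 - 18/(-19) = -9*1/31 - 18*(-1/19) = -9/31 + 18/19 = 387/589 ≈ 0.65705)
D(-2) + s*117 = -2 + (387/589)*117 = -2 + 45279/589 = 44101/589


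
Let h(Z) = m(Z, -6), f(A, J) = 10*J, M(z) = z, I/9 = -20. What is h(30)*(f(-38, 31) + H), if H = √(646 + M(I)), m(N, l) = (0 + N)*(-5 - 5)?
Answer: -93000 - 300*√466 ≈ -99476.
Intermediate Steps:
I = -180 (I = 9*(-20) = -180)
m(N, l) = -10*N (m(N, l) = N*(-10) = -10*N)
h(Z) = -10*Z
H = √466 (H = √(646 - 180) = √466 ≈ 21.587)
h(30)*(f(-38, 31) + H) = (-10*30)*(10*31 + √466) = -300*(310 + √466) = -93000 - 300*√466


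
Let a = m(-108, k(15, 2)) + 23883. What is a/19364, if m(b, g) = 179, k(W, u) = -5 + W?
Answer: 12031/9682 ≈ 1.2426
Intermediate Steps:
a = 24062 (a = 179 + 23883 = 24062)
a/19364 = 24062/19364 = 24062*(1/19364) = 12031/9682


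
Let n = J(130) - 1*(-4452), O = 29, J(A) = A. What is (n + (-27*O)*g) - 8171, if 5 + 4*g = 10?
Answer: -18271/4 ≈ -4567.8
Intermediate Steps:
g = 5/4 (g = -5/4 + (1/4)*10 = -5/4 + 5/2 = 5/4 ≈ 1.2500)
n = 4582 (n = 130 - 1*(-4452) = 130 + 4452 = 4582)
(n + (-27*O)*g) - 8171 = (4582 - 27*29*(5/4)) - 8171 = (4582 - 783*5/4) - 8171 = (4582 - 3915/4) - 8171 = 14413/4 - 8171 = -18271/4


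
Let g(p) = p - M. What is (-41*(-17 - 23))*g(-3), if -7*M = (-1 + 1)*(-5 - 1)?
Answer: -4920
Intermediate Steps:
M = 0 (M = -(-1 + 1)*(-5 - 1)/7 = -0*(-6) = -⅐*0 = 0)
g(p) = p (g(p) = p - 1*0 = p + 0 = p)
(-41*(-17 - 23))*g(-3) = -41*(-17 - 23)*(-3) = -41*(-40)*(-3) = 1640*(-3) = -4920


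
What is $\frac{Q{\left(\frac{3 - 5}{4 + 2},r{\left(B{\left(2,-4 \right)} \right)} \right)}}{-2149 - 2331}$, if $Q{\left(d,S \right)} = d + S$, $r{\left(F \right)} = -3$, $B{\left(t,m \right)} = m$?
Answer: $\frac{1}{1344} \approx 0.00074405$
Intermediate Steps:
$Q{\left(d,S \right)} = S + d$
$\frac{Q{\left(\frac{3 - 5}{4 + 2},r{\left(B{\left(2,-4 \right)} \right)} \right)}}{-2149 - 2331} = \frac{-3 + \frac{3 - 5}{4 + 2}}{-2149 - 2331} = \frac{-3 - \frac{2}{6}}{-4480} = \left(-3 - \frac{1}{3}\right) \left(- \frac{1}{4480}\right) = \left(- \frac{10}{3}\right) \left(- \frac{1}{4480}\right) = \frac{1}{1344}$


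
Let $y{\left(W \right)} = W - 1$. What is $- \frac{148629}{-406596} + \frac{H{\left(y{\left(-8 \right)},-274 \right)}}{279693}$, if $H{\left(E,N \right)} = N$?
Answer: $\frac{13819694531}{37907351676} \approx 0.36456$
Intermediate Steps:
$y{\left(W \right)} = -1 + W$ ($y{\left(W \right)} = W - 1 = -1 + W$)
$- \frac{148629}{-406596} + \frac{H{\left(y{\left(-8 \right)},-274 \right)}}{279693} = - \frac{148629}{-406596} - \frac{274}{279693} = \left(-148629\right) \left(- \frac{1}{406596}\right) - \frac{274}{279693} = \frac{49543}{135532} - \frac{274}{279693} = \frac{13819694531}{37907351676}$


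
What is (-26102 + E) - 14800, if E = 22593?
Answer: -18309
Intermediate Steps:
(-26102 + E) - 14800 = (-26102 + 22593) - 14800 = -3509 - 14800 = -18309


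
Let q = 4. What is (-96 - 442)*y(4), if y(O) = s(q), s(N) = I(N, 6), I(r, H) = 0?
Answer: 0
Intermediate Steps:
s(N) = 0
y(O) = 0
(-96 - 442)*y(4) = (-96 - 442)*0 = -538*0 = 0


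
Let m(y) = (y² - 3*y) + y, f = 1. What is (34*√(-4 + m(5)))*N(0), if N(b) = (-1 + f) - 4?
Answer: -136*√11 ≈ -451.06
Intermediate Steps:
N(b) = -4 (N(b) = (-1 + 1) - 4 = 0 - 4 = -4)
m(y) = y² - 2*y
(34*√(-4 + m(5)))*N(0) = (34*√(-4 + 5*(-2 + 5)))*(-4) = (34*√(-4 + 5*3))*(-4) = (34*√(-4 + 15))*(-4) = (34*√11)*(-4) = -136*√11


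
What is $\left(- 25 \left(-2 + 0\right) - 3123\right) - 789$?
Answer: $-3862$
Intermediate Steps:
$\left(- 25 \left(-2 + 0\right) - 3123\right) - 789 = \left(\left(-25\right) \left(-2\right) - 3123\right) - 789 = \left(50 - 3123\right) - 789 = -3073 - 789 = -3862$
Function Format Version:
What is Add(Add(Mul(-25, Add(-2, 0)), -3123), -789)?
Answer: -3862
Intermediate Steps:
Add(Add(Mul(-25, Add(-2, 0)), -3123), -789) = Add(Add(Mul(-25, -2), -3123), -789) = Add(Add(50, -3123), -789) = Add(-3073, -789) = -3862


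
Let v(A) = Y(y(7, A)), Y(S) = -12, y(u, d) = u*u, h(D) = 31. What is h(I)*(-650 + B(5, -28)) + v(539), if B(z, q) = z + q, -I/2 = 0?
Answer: -20875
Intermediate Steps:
I = 0 (I = -2*0 = 0)
y(u, d) = u**2
B(z, q) = q + z
v(A) = -12
h(I)*(-650 + B(5, -28)) + v(539) = 31*(-650 + (-28 + 5)) - 12 = 31*(-650 - 23) - 12 = 31*(-673) - 12 = -20863 - 12 = -20875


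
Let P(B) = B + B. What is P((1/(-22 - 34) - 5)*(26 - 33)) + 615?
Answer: 2741/4 ≈ 685.25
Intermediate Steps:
P(B) = 2*B
P((1/(-22 - 34) - 5)*(26 - 33)) + 615 = 2*((1/(-22 - 34) - 5)*(26 - 33)) + 615 = 2*((1/(-56) - 5)*(-7)) + 615 = 2*((-1/56 - 5)*(-7)) + 615 = 2*(-281/56*(-7)) + 615 = 2*(281/8) + 615 = 281/4 + 615 = 2741/4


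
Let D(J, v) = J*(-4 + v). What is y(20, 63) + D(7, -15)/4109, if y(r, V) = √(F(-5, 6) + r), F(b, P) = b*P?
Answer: -19/587 + I*√10 ≈ -0.032368 + 3.1623*I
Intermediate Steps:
F(b, P) = P*b
y(r, V) = √(-30 + r) (y(r, V) = √(6*(-5) + r) = √(-30 + r))
y(20, 63) + D(7, -15)/4109 = √(-30 + 20) + (7*(-4 - 15))/4109 = √(-10) + (7*(-19))*(1/4109) = I*√10 - 133*1/4109 = I*√10 - 19/587 = -19/587 + I*√10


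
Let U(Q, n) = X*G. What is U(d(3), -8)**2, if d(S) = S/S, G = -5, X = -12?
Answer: 3600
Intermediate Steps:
d(S) = 1
U(Q, n) = 60 (U(Q, n) = -12*(-5) = 60)
U(d(3), -8)**2 = 60**2 = 3600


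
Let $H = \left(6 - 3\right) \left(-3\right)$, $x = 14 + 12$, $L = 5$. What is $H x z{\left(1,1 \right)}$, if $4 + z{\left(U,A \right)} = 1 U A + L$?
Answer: $-468$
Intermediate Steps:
$z{\left(U,A \right)} = 1 + A U$ ($z{\left(U,A \right)} = -4 + \left(1 U A + 5\right) = -4 + \left(U A + 5\right) = -4 + \left(A U + 5\right) = -4 + \left(5 + A U\right) = 1 + A U$)
$x = 26$
$H = -9$ ($H = 3 \left(-3\right) = -9$)
$H x z{\left(1,1 \right)} = \left(-9\right) 26 \left(1 + 1 \cdot 1\right) = - 234 \left(1 + 1\right) = \left(-234\right) 2 = -468$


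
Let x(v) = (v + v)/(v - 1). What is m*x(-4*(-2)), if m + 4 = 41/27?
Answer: -1072/189 ≈ -5.6720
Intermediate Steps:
x(v) = 2*v/(-1 + v) (x(v) = (2*v)/(-1 + v) = 2*v/(-1 + v))
m = -67/27 (m = -4 + 41/27 = -67/27 ≈ -2.4815)
m*x(-4*(-2)) = -134*(-4*(-2))/(27*(-1 - 4*(-2))) = -134*8/(27*(-1 + 8)) = -134*8/(27*7) = -67/27*16/7 = -1072/189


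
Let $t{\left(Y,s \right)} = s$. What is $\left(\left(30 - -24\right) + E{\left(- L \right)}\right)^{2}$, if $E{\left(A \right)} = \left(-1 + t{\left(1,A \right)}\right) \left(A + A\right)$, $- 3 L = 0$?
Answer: $2916$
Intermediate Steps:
$L = 0$ ($L = \left(- \frac{1}{3}\right) 0 = 0$)
$E{\left(A \right)} = 2 A \left(-1 + A\right)$ ($E{\left(A \right)} = \left(-1 + A\right) \left(A + A\right) = \left(-1 + A\right) 2 A = 2 A \left(-1 + A\right)$)
$\left(\left(30 - -24\right) + E{\left(- L \right)}\right)^{2} = \left(\left(30 - -24\right) + 2 \left(\left(-1\right) 0\right) \left(-1 - 0\right)\right)^{2} = \left(\left(30 + 24\right) + 2 \cdot 0 \left(-1 + 0\right)\right)^{2} = \left(54 + 2 \cdot 0 \left(-1\right)\right)^{2} = \left(54 + 0\right)^{2} = 54^{2} = 2916$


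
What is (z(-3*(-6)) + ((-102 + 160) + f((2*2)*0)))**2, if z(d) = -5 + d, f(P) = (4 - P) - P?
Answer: 5625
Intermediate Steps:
f(P) = 4 - 2*P
(z(-3*(-6)) + ((-102 + 160) + f((2*2)*0)))**2 = ((-5 - 3*(-6)) + ((-102 + 160) + (4 - 2*2*2*0)))**2 = ((-5 + 18) + (58 + (4 - 8*0)))**2 = (13 + (58 + (4 - 2*0)))**2 = (13 + (58 + (4 + 0)))**2 = (13 + (58 + 4))**2 = (13 + 62)**2 = 75**2 = 5625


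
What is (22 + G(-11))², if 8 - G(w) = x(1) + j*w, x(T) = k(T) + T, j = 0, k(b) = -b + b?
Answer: 841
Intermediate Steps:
k(b) = 0
x(T) = T (x(T) = 0 + T = T)
G(w) = 7 (G(w) = 8 - (1 + 0*w) = 8 - (1 + 0) = 8 - 1*1 = 8 - 1 = 7)
(22 + G(-11))² = (22 + 7)² = 29² = 841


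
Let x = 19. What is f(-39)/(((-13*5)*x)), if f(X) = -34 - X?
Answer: -1/247 ≈ -0.0040486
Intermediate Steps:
f(-39)/(((-13*5)*x)) = (-34 - 1*(-39))/((-13*5*19)) = (-34 + 39)/((-65*19)) = 5/(-1235) = 5*(-1/1235) = -1/247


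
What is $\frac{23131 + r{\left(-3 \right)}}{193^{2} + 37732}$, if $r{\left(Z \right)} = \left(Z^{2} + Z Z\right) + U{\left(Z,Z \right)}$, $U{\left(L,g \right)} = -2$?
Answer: $\frac{23147}{74981} \approx 0.3087$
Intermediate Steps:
$r{\left(Z \right)} = -2 + 2 Z^{2}$ ($r{\left(Z \right)} = \left(Z^{2} + Z Z\right) - 2 = \left(Z^{2} + Z^{2}\right) - 2 = 2 Z^{2} - 2 = -2 + 2 Z^{2}$)
$\frac{23131 + r{\left(-3 \right)}}{193^{2} + 37732} = \frac{23131 - \left(2 - 2 \left(-3\right)^{2}\right)}{193^{2} + 37732} = \frac{23131 + \left(-2 + 2 \cdot 9\right)}{37249 + 37732} = \frac{23131 + \left(-2 + 18\right)}{74981} = \left(23131 + 16\right) \frac{1}{74981} = 23147 \cdot \frac{1}{74981} = \frac{23147}{74981}$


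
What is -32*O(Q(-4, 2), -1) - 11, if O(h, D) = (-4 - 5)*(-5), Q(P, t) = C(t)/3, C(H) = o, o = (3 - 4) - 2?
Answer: -1451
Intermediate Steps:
o = -3 (o = -1 - 2 = -3)
C(H) = -3
Q(P, t) = -1 (Q(P, t) = -3/3 = -3*⅓ = -1)
O(h, D) = 45 (O(h, D) = -9*(-5) = 45)
-32*O(Q(-4, 2), -1) - 11 = -32*45 - 11 = -1440 - 11 = -1451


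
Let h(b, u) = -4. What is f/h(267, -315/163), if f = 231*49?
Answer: -11319/4 ≈ -2829.8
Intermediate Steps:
f = 11319
f/h(267, -315/163) = 11319/(-4) = 11319*(-¼) = -11319/4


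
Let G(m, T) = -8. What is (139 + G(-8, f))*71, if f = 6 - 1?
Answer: 9301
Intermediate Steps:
f = 5
(139 + G(-8, f))*71 = (139 - 8)*71 = 131*71 = 9301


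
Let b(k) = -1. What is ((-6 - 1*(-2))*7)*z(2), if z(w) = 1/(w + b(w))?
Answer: -28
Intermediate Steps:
z(w) = 1/(-1 + w) (z(w) = 1/(w - 1) = 1/(-1 + w))
((-6 - 1*(-2))*7)*z(2) = ((-6 - 1*(-2))*7)/(-1 + 2) = ((-6 + 2)*7)/1 = -4*7*1 = -28*1 = -28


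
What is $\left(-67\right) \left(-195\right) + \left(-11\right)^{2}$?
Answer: $13186$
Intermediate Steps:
$\left(-67\right) \left(-195\right) + \left(-11\right)^{2} = 13065 + 121 = 13186$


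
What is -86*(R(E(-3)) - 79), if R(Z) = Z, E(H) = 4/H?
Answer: 20726/3 ≈ 6908.7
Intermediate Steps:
-86*(R(E(-3)) - 79) = -86*(4/(-3) - 79) = -86*(4*(-1/3) - 79) = -86*(-4/3 - 79) = -86*(-241/3) = 20726/3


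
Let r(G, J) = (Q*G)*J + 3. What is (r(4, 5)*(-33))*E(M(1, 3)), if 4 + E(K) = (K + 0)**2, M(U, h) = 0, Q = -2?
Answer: -4884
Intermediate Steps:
r(G, J) = 3 - 2*G*J (r(G, J) = (-2*G)*J + 3 = -2*G*J + 3 = 3 - 2*G*J)
E(K) = -4 + K**2 (E(K) = -4 + (K + 0)**2 = -4 + K**2)
(r(4, 5)*(-33))*E(M(1, 3)) = ((3 - 2*4*5)*(-33))*(-4 + 0**2) = ((3 - 40)*(-33))*(-4 + 0) = -37*(-33)*(-4) = 1221*(-4) = -4884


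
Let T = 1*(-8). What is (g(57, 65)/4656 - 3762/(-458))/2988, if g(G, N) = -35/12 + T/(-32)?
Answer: 3283997/1194703992 ≈ 0.0027488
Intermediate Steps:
T = -8
g(G, N) = -8/3 (g(G, N) = -35/12 - 8/(-32) = -35*1/12 - 8*(-1/32) = -35/12 + ¼ = -8/3)
(g(57, 65)/4656 - 3762/(-458))/2988 = (-8/3/4656 - 3762/(-458))/2988 = (-8/3*1/4656 - 3762*(-1/458))*(1/2988) = (-1/1746 + 1881/229)*(1/2988) = (3283997/399834)*(1/2988) = 3283997/1194703992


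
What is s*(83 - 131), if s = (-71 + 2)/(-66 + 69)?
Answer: 1104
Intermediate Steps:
s = -23 (s = -69/3 = -69*⅓ = -23)
s*(83 - 131) = -23*(83 - 131) = -23*(-48) = 1104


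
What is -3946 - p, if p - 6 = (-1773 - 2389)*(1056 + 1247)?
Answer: 9581134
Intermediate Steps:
p = -9585080 (p = 6 + (-1773 - 2389)*(1056 + 1247) = 6 - 4162*2303 = 6 - 9585086 = -9585080)
-3946 - p = -3946 - 1*(-9585080) = -3946 + 9585080 = 9581134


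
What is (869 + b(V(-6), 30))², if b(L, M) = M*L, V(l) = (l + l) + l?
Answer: 108241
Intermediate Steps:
V(l) = 3*l (V(l) = 2*l + l = 3*l)
b(L, M) = L*M
(869 + b(V(-6), 30))² = (869 + (3*(-6))*30)² = (869 - 18*30)² = (869 - 540)² = 329² = 108241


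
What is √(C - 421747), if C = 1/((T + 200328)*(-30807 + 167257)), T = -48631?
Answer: I*√7227915349897737038982074/4139811130 ≈ 649.42*I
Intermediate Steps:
C = 1/20699055650 (C = 1/((-48631 + 200328)*(-30807 + 167257)) = 1/(151697*136450) = 1/20699055650 ≈ 4.8311e-11)
√(C - 421747) = √(1/20699055650 - 421747) = √(-8729764623220549/20699055650) = I*√7227915349897737038982074/4139811130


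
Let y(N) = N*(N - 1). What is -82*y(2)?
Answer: -164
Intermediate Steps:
y(N) = N*(-1 + N)
-82*y(2) = -164*(-1 + 2) = -164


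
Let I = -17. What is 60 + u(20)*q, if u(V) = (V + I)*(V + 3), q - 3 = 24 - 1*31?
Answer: -216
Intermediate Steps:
q = -4 (q = 3 + (24 - 1*31) = 3 + (24 - 31) = 3 - 7 = -4)
u(V) = (-17 + V)*(3 + V) (u(V) = (V - 17)*(V + 3) = (-17 + V)*(3 + V))
60 + u(20)*q = 60 + (-51 + 20**2 - 14*20)*(-4) = 60 + (-51 + 400 - 280)*(-4) = 60 + 69*(-4) = 60 - 276 = -216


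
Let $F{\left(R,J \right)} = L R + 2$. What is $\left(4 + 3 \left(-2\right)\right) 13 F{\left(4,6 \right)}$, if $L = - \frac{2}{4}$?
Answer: $0$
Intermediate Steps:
$L = - \frac{1}{2}$ ($L = \left(-2\right) \frac{1}{4} = - \frac{1}{2} \approx -0.5$)
$F{\left(R,J \right)} = 2 - \frac{R}{2}$ ($F{\left(R,J \right)} = - \frac{R}{2} + 2 = 2 - \frac{R}{2}$)
$\left(4 + 3 \left(-2\right)\right) 13 F{\left(4,6 \right)} = \left(4 + 3 \left(-2\right)\right) 13 \left(2 - 2\right) = \left(4 - 6\right) 13 \left(2 - 2\right) = \left(-2\right) 13 \cdot 0 = \left(-26\right) 0 = 0$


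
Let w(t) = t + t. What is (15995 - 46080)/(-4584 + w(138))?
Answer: 30085/4308 ≈ 6.9835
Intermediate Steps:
w(t) = 2*t
(15995 - 46080)/(-4584 + w(138)) = (15995 - 46080)/(-4584 + 2*138) = -30085/(-4584 + 276) = -30085/(-4308) = -30085*(-1/4308) = 30085/4308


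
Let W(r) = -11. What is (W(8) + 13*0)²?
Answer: 121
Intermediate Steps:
(W(8) + 13*0)² = (-11 + 13*0)² = (-11 + 0)² = (-11)² = 121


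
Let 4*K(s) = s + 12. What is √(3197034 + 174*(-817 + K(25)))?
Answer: 3*√1358438/2 ≈ 1748.3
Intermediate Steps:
K(s) = 3 + s/4 (K(s) = (s + 12)/4 = (12 + s)/4 = 3 + s/4)
√(3197034 + 174*(-817 + K(25))) = √(3197034 + 174*(-817 + (3 + (¼)*25))) = √(3197034 + 174*(-817 + (3 + 25/4))) = √(3197034 + 174*(-817 + 37/4)) = √(3197034 + 174*(-3231/4)) = √(3197034 - 281097/2) = √(6112971/2) = 3*√1358438/2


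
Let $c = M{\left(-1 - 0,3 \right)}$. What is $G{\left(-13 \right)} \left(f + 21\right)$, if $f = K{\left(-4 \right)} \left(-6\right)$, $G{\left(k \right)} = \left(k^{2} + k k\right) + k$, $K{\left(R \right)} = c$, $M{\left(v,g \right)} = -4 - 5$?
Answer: $24375$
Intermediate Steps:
$M{\left(v,g \right)} = -9$
$c = -9$
$K{\left(R \right)} = -9$
$G{\left(k \right)} = k + 2 k^{2}$ ($G{\left(k \right)} = \left(k^{2} + k^{2}\right) + k = 2 k^{2} + k = k + 2 k^{2}$)
$f = 54$ ($f = \left(-9\right) \left(-6\right) = 54$)
$G{\left(-13 \right)} \left(f + 21\right) = - 13 \left(1 + 2 \left(-13\right)\right) \left(54 + 21\right) = - 13 \left(1 - 26\right) 75 = \left(-13\right) \left(-25\right) 75 = 325 \cdot 75 = 24375$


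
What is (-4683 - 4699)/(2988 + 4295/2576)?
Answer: -24168032/7701383 ≈ -3.1381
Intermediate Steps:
(-4683 - 4699)/(2988 + 4295/2576) = -9382/(2988 + 4295*(1/2576)) = -9382/(2988 + 4295/2576) = -9382/7701383/2576 = -9382*2576/7701383 = -24168032/7701383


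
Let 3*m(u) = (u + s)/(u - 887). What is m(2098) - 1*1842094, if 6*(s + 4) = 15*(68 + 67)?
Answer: -4461550047/2422 ≈ -1.8421e+6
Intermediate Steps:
s = 667/2 (s = -4 + (15*(68 + 67))/6 = -4 + (15*135)/6 = -4 + (⅙)*2025 = -4 + 675/2 = 667/2 ≈ 333.50)
m(u) = (667/2 + u)/(3*(-887 + u)) (m(u) = ((u + 667/2)/(u - 887))/3 = ((667/2 + u)/(-887 + u))/3 = (667/2 + u)/(3*(-887 + u)))
m(2098) - 1*1842094 = (667 + 2*2098)/(6*(-887 + 2098)) - 1*1842094 = (⅙)*(667 + 4196)/1211 - 1842094 = (⅙)*(1/1211)*4863 - 1842094 = 1621/2422 - 1842094 = -4461550047/2422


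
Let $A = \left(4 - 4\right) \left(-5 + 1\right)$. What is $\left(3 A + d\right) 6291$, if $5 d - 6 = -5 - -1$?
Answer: $\frac{12582}{5} \approx 2516.4$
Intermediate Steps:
$d = \frac{2}{5}$ ($d = \frac{6}{5} + \frac{-5 - -1}{5} = \frac{6}{5} + \frac{-5 + 1}{5} = \frac{6}{5} + \frac{1}{5} \left(-4\right) = \frac{6}{5} - \frac{4}{5} = \frac{2}{5} \approx 0.4$)
$A = 0$ ($A = 0 \left(-4\right) = 0$)
$\left(3 A + d\right) 6291 = \left(3 \cdot 0 + \frac{2}{5}\right) 6291 = \left(0 + \frac{2}{5}\right) 6291 = \frac{2}{5} \cdot 6291 = \frac{12582}{5}$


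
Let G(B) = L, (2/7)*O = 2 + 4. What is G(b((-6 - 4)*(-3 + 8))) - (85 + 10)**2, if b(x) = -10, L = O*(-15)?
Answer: -9340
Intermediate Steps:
O = 21 (O = 7*(2 + 4)/2 = (7/2)*6 = 21)
L = -315 (L = 21*(-15) = -315)
G(B) = -315
G(b((-6 - 4)*(-3 + 8))) - (85 + 10)**2 = -315 - (85 + 10)**2 = -315 - 1*95**2 = -315 - 1*9025 = -315 - 9025 = -9340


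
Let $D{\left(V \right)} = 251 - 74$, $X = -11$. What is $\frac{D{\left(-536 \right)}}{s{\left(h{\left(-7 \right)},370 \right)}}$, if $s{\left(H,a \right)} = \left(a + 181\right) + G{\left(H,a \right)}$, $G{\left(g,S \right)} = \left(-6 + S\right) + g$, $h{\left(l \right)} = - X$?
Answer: $\frac{177}{926} \approx 0.19114$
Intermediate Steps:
$D{\left(V \right)} = 177$ ($D{\left(V \right)} = 251 - 74 = 177$)
$h{\left(l \right)} = 11$ ($h{\left(l \right)} = \left(-1\right) \left(-11\right) = 11$)
$G{\left(g,S \right)} = -6 + S + g$
$s{\left(H,a \right)} = 175 + H + 2 a$ ($s{\left(H,a \right)} = \left(a + 181\right) + \left(-6 + a + H\right) = \left(181 + a\right) + \left(-6 + H + a\right) = 175 + H + 2 a$)
$\frac{D{\left(-536 \right)}}{s{\left(h{\left(-7 \right)},370 \right)}} = \frac{177}{175 + 11 + 2 \cdot 370} = \frac{177}{175 + 11 + 740} = \frac{177}{926}$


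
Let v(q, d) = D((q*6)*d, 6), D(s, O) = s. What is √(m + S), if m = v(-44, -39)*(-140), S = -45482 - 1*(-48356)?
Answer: I*√1438566 ≈ 1199.4*I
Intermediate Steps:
S = 2874 (S = -45482 + 48356 = 2874)
v(q, d) = 6*d*q (v(q, d) = (q*6)*d = (6*q)*d = 6*d*q)
m = -1441440 (m = (6*(-39)*(-44))*(-140) = 10296*(-140) = -1441440)
√(m + S) = √(-1441440 + 2874) = √(-1438566) = I*√1438566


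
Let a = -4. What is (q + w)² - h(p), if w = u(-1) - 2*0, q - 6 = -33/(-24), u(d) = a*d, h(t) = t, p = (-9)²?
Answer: 3097/64 ≈ 48.391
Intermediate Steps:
p = 81
u(d) = -4*d
q = 59/8 (q = 6 - 33/(-24) = 6 - 33*(-1/24) = 6 + 11/8 = 59/8 ≈ 7.3750)
w = 4 (w = -4*(-1) - 2*0 = 4 + 0 = 4)
(q + w)² - h(p) = (59/8 + 4)² - 1*81 = (91/8)² - 81 = 8281/64 - 81 = 3097/64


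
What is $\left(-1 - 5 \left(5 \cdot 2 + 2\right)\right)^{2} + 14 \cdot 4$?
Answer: $3777$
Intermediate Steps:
$\left(-1 - 5 \left(5 \cdot 2 + 2\right)\right)^{2} + 14 \cdot 4 = \left(-1 - 5 \left(10 + 2\right)\right)^{2} + 56 = \left(-1 - 60\right)^{2} + 56 = \left(-61\right)^{2} + 56 = 3721 + 56 = 3777$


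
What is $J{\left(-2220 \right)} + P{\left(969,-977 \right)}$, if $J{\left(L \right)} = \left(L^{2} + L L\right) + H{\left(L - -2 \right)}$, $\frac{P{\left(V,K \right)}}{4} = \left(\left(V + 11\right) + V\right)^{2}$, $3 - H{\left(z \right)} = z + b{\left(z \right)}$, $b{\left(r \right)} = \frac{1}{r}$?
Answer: $\frac{55568496651}{2218} \approx 2.5053 \cdot 10^{7}$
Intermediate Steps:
$H{\left(z \right)} = 3 - z - \frac{1}{z}$ ($H{\left(z \right)} = 3 - \left(z + \frac{1}{z}\right) = 3 - z - \frac{1}{z}$)
$P{\left(V,K \right)} = 4 \left(11 + 2 V\right)^{2}$ ($P{\left(V,K \right)} = 4 \left(\left(V + 11\right) + V\right)^{2} = 4 \left(\left(11 + V\right) + V\right)^{2} = 4 \left(11 + 2 V\right)^{2}$)
$J{\left(L \right)} = 1 - L - \frac{1}{2 + L} + 2 L^{2}$ ($J{\left(L \right)} = \left(L^{2} + L L\right) - \left(-3 + 2 + L + \frac{1}{L - -2}\right) = \left(L^{2} + L^{2}\right) - \left(-1 + L + \frac{1}{L + 2}\right) = 2 L^{2} - \left(-1 + L + \frac{1}{2 + L}\right) = 1 - L - \frac{1}{2 + L} + 2 L^{2}$)
$J{\left(-2220 \right)} + P{\left(969,-977 \right)} = \frac{-1 + \left(2 - 2220\right) \left(1 - -2220 + 2 \left(-2220\right)^{2}\right)}{2 - 2220} + 4 \left(11 + 2 \cdot 969\right)^{2} = \frac{-1 - 2218 \left(1 + 2220 + 2 \cdot 4928400\right)}{-2218} + 4 \left(11 + 1938\right)^{2} = - \frac{-1 - 2218 \left(1 + 2220 + 9856800\right)}{2218} + 4 \cdot 1949^{2} = - \frac{-1 - 21867308578}{2218} + 4 \cdot 3798601 = - \frac{-1 - 21867308578}{2218} + 15194404 = \left(- \frac{1}{2218}\right) \left(-21867308579\right) + 15194404 = \frac{21867308579}{2218} + 15194404 = \frac{55568496651}{2218}$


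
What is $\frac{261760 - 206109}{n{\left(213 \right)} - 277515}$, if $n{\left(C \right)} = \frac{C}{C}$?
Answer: $- \frac{2929}{14606} \approx -0.20053$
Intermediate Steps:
$n{\left(C \right)} = 1$
$\frac{261760 - 206109}{n{\left(213 \right)} - 277515} = \frac{261760 - 206109}{1 - 277515} = \frac{55651}{1 - 277515} = \frac{55651}{-277514} = 55651 \left(- \frac{1}{277514}\right) = - \frac{2929}{14606}$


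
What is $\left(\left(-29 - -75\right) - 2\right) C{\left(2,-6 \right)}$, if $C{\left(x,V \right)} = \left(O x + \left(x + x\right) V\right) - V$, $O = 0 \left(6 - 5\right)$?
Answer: $-792$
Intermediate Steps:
$O = 0$ ($O = 0 \cdot 1 = 0$)
$C{\left(x,V \right)} = - V + 2 V x$ ($C{\left(x,V \right)} = \left(0 x + \left(x + x\right) V\right) - V = \left(0 + 2 x V\right) - V = \left(0 + 2 V x\right) - V = 2 V x - V = - V + 2 V x$)
$\left(\left(-29 - -75\right) - 2\right) C{\left(2,-6 \right)} = \left(\left(-29 - -75\right) - 2\right) \left(- 6 \left(-1 + 2 \cdot 2\right)\right) = \left(\left(-29 + 75\right) - 2\right) \left(- 6 \left(-1 + 4\right)\right) = \left(46 - 2\right) \left(\left(-6\right) 3\right) = 44 \left(-18\right) = -792$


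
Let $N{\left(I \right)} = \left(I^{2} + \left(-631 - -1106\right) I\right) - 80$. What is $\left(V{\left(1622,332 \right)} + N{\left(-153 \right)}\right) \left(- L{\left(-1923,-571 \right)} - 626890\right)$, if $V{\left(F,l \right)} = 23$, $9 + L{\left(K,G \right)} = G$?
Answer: $30891488130$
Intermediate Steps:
$L{\left(K,G \right)} = -9 + G$
$N{\left(I \right)} = -80 + I^{2} + 475 I$ ($N{\left(I \right)} = \left(I^{2} + \left(-631 + 1106\right) I\right) - 80 = \left(I^{2} + 475 I\right) - 80 = -80 + I^{2} + 475 I$)
$\left(V{\left(1622,332 \right)} + N{\left(-153 \right)}\right) \left(- L{\left(-1923,-571 \right)} - 626890\right) = \left(23 + \left(-80 + \left(-153\right)^{2} + 475 \left(-153\right)\right)\right) \left(- (-9 - 571) - 626890\right) = \left(23 - 49346\right) \left(\left(-1\right) \left(-580\right) - 626890\right) = \left(23 - 49346\right) \left(580 - 626890\right) = \left(-49323\right) \left(-626310\right) = 30891488130$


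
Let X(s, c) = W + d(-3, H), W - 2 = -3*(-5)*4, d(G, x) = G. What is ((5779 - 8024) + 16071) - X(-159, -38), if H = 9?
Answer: 13767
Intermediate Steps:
W = 62 (W = 2 - 3*(-5)*4 = 2 + 15*4 = 2 + 60 = 62)
X(s, c) = 59 (X(s, c) = 62 - 3 = 59)
((5779 - 8024) + 16071) - X(-159, -38) = ((5779 - 8024) + 16071) - 1*59 = (-2245 + 16071) - 59 = 13826 - 59 = 13767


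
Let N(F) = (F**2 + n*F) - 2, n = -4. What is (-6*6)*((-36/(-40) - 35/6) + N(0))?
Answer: 1248/5 ≈ 249.60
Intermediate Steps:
N(F) = -2 + F**2 - 4*F (N(F) = (F**2 - 4*F) - 2 = -2 + F**2 - 4*F)
(-6*6)*((-36/(-40) - 35/6) + N(0)) = (-6*6)*((-36/(-40) - 35/6) + (-2 + 0**2 - 4*0)) = -36*((-36*(-1/40) - 35*1/6) + (-2 + 0 + 0)) = -36*((9/10 - 35/6) - 2) = -36*(-74/15 - 2) = -36*(-104/15) = 1248/5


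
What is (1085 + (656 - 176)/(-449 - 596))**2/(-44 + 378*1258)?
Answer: 51378835561/20769441880 ≈ 2.4738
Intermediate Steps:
(1085 + (656 - 176)/(-449 - 596))**2/(-44 + 378*1258) = (1085 + 480/(-1045))**2/(-44 + 475524) = (1085 + 480*(-1/1045))**2/475480 = (1085 - 96/209)**2*(1/475480) = (226669/209)**2*(1/475480) = (51378835561/43681)*(1/475480) = 51378835561/20769441880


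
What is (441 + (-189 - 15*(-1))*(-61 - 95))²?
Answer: 760932225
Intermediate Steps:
(441 + (-189 - 15*(-1))*(-61 - 95))² = (441 + (-189 + 15)*(-156))² = (441 - 174*(-156))² = (441 + 27144)² = 27585² = 760932225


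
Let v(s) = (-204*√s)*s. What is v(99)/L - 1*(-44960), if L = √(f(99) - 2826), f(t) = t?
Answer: 44960 + 6732*I*√3333/101 ≈ 44960.0 + 3848.0*I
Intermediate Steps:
v(s) = -204*s^(3/2)
L = 3*I*√303 (L = √(99 - 2826) = √(-2727) = 3*I*√303 ≈ 52.221*I)
v(99)/L - 1*(-44960) = (-60588*√11)/((3*I*√303)) - 1*(-44960) = (-60588*√11)*(-I*√303/909) + 44960 = 6732*I*√3333/101 + 44960 = 44960 + 6732*I*√3333/101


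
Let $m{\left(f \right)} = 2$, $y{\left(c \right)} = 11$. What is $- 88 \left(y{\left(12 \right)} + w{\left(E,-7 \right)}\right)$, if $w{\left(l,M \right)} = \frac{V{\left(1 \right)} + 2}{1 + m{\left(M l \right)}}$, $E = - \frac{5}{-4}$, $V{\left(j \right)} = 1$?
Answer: $-1056$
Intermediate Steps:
$E = \frac{5}{4}$ ($E = \left(-5\right) \left(- \frac{1}{4}\right) = \frac{5}{4} \approx 1.25$)
$w{\left(l,M \right)} = 1$ ($w{\left(l,M \right)} = \frac{1 + 2}{1 + 2} = \frac{3}{3} = 3 \cdot \frac{1}{3} = 1$)
$- 88 \left(y{\left(12 \right)} + w{\left(E,-7 \right)}\right) = - 88 \left(11 + 1\right) = \left(-88\right) 12 = -1056$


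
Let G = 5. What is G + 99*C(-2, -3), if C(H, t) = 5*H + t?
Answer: -1282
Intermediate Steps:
C(H, t) = t + 5*H
G + 99*C(-2, -3) = 5 + 99*(-3 + 5*(-2)) = 5 + 99*(-3 - 10) = 5 + 99*(-13) = 5 - 1287 = -1282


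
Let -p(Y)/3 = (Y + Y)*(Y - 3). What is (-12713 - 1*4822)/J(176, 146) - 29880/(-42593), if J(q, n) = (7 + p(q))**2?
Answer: 997165004230425/1421428408184273 ≈ 0.70152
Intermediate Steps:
p(Y) = -6*Y*(-3 + Y) (p(Y) = -3*(Y + Y)*(Y - 3) = -3*2*Y*(-3 + Y) = -6*Y*(-3 + Y))
J(q, n) = (7 + 6*q*(3 - q))**2
(-12713 - 1*4822)/J(176, 146) - 29880/(-42593) = (-12713 - 1*4822)/((-7 + 6*176*(-3 + 176))**2) - 29880/(-42593) = (-12713 - 4822)/((-7 + 6*176*173)**2) - 29880*(-1/42593) = -17535/(-7 + 182688)**2 + 29880/42593 = -17535/(182681**2) + 29880/42593 = -17535/33372347761 + 29880/42593 = 997165004230425/1421428408184273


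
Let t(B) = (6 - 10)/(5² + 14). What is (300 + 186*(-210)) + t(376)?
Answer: -1511644/39 ≈ -38760.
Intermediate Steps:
t(B) = -4/39 (t(B) = -4/(25 + 14) = -4/39)
(300 + 186*(-210)) + t(376) = (300 + 186*(-210)) - 4/39 = (300 - 39060) - 4/39 = -38760 - 4/39 = -1511644/39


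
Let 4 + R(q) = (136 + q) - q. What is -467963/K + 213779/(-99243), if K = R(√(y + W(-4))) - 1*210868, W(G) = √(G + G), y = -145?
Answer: 1391120665/20914072848 ≈ 0.066516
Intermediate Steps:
W(G) = √2*√G (W(G) = √(2*G) = √2*√G)
R(q) = 132 (R(q) = -4 + ((136 + q) - q) = -4 + 136 = 132)
K = -210736 (K = 132 - 1*210868 = 132 - 210868 = -210736)
-467963/K + 213779/(-99243) = -467963/(-210736) + 213779/(-99243) = -467963*(-1/210736) + 213779*(-1/99243) = 467963/210736 - 213779/99243 = 1391120665/20914072848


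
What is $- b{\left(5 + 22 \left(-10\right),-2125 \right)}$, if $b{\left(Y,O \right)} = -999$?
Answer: $999$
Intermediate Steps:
$- b{\left(5 + 22 \left(-10\right),-2125 \right)} = \left(-1\right) \left(-999\right) = 999$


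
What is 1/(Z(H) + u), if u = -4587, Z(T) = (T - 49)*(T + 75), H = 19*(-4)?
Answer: -1/4462 ≈ -0.00022411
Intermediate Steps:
H = -76
Z(T) = (-49 + T)*(75 + T)
1/(Z(H) + u) = 1/((-3675 + (-76)**2 + 26*(-76)) - 4587) = 1/((-3675 + 5776 - 1976) - 4587) = 1/(125 - 4587) = 1/(-4462) = -1/4462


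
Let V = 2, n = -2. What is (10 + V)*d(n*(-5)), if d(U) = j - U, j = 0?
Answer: -120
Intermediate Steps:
d(U) = -U (d(U) = 0 - U = -U)
(10 + V)*d(n*(-5)) = (10 + 2)*(-(-2)*(-5)) = 12*(-1*10) = 12*(-10) = -120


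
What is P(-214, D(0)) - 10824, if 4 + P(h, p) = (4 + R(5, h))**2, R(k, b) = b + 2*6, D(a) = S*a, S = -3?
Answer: 28376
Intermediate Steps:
D(a) = -3*a
R(k, b) = 12 + b (R(k, b) = b + 12 = 12 + b)
P(h, p) = -4 + (16 + h)**2 (P(h, p) = -4 + (4 + (12 + h))**2 = -4 + (16 + h)**2)
P(-214, D(0)) - 10824 = (-4 + (16 - 214)**2) - 10824 = (-4 + (-198)**2) - 10824 = (-4 + 39204) - 10824 = 39200 - 10824 = 28376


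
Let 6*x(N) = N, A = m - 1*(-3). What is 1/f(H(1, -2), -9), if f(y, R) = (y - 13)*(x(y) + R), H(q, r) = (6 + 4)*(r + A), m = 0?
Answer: 1/22 ≈ 0.045455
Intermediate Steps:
A = 3 (A = 0 - 1*(-3) = 0 + 3 = 3)
x(N) = N/6
H(q, r) = 30 + 10*r (H(q, r) = (6 + 4)*(r + 3) = 10*(3 + r) = 30 + 10*r)
f(y, R) = (-13 + y)*(R + y/6) (f(y, R) = (y - 13)*(y/6 + R) = (-13 + y)*(R + y/6))
1/f(H(1, -2), -9) = 1/(-13*(-9) - 13*(30 + 10*(-2))/6 + (30 + 10*(-2))²/6 - 9*(30 + 10*(-2))) = 1/(117 - 13*(30 - 20)/6 + (30 - 20)²/6 - 9*(30 - 20)) = 1/(117 - 13/6*10 + (⅙)*10² - 9*10) = 1/(117 - 65/3 + (⅙)*100 - 90) = 1/(117 - 65/3 + 50/3 - 90) = 1/22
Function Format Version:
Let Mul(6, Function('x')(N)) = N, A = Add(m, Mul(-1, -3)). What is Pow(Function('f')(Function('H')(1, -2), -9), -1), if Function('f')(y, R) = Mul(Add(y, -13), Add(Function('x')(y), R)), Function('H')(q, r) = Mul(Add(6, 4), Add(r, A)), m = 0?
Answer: Rational(1, 22) ≈ 0.045455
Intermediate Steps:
A = 3 (A = Add(0, Mul(-1, -3)) = Add(0, 3) = 3)
Function('x')(N) = Mul(Rational(1, 6), N)
Function('H')(q, r) = Add(30, Mul(10, r)) (Function('H')(q, r) = Mul(Add(6, 4), Add(r, 3)) = Mul(10, Add(3, r)) = Add(30, Mul(10, r)))
Function('f')(y, R) = Mul(Add(-13, y), Add(R, Mul(Rational(1, 6), y))) (Function('f')(y, R) = Mul(Add(y, -13), Add(Mul(Rational(1, 6), y), R)) = Mul(Add(-13, y), Add(R, Mul(Rational(1, 6), y))))
Pow(Function('f')(Function('H')(1, -2), -9), -1) = Pow(Add(Mul(-13, -9), Mul(Rational(-13, 6), Add(30, Mul(10, -2))), Mul(Rational(1, 6), Pow(Add(30, Mul(10, -2)), 2)), Mul(-9, Add(30, Mul(10, -2)))), -1) = Pow(Add(117, Mul(Rational(-13, 6), Add(30, -20)), Mul(Rational(1, 6), Pow(Add(30, -20), 2)), Mul(-9, Add(30, -20))), -1) = Pow(Add(117, Mul(Rational(-13, 6), 10), Mul(Rational(1, 6), Pow(10, 2)), Mul(-9, 10)), -1) = Pow(Add(117, Rational(-65, 3), Mul(Rational(1, 6), 100), -90), -1) = Pow(Add(117, Rational(-65, 3), Rational(50, 3), -90), -1) = Pow(22, -1) = Rational(1, 22)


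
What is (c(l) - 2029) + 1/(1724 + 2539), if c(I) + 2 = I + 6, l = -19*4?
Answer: -8956562/4263 ≈ -2101.0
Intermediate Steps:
l = -76
c(I) = 4 + I (c(I) = -2 + (I + 6) = -2 + (6 + I) = 4 + I)
(c(l) - 2029) + 1/(1724 + 2539) = ((4 - 76) - 2029) + 1/(1724 + 2539) = (-72 - 2029) + 1/4263 = -2101 + 1/4263 = -8956562/4263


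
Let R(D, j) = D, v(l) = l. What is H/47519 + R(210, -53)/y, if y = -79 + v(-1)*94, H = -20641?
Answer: -13549883/8220787 ≈ -1.6482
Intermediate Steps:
y = -173 (y = -79 - 1*94 = -79 - 94 = -173)
H/47519 + R(210, -53)/y = -20641/47519 + 210/(-173) = -20641*1/47519 + 210*(-1/173) = -20641/47519 - 210/173 = -13549883/8220787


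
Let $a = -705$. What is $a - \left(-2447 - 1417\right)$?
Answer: $3159$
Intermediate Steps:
$a - \left(-2447 - 1417\right) = -705 - \left(-2447 - 1417\right) = -705 - -3864 = -705 + 3864 = 3159$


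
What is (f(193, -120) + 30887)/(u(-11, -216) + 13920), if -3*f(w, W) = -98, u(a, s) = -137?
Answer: 92759/41349 ≈ 2.2433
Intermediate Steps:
f(w, W) = 98/3 (f(w, W) = -⅓*(-98) = 98/3)
(f(193, -120) + 30887)/(u(-11, -216) + 13920) = (98/3 + 30887)/(-137 + 13920) = (92759/3)/13783 = (92759/3)*(1/13783) = 92759/41349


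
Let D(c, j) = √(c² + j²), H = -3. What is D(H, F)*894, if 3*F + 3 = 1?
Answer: 298*√85 ≈ 2747.4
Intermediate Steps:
F = -⅔ (F = -1 + (⅓)*1 = -1 + ⅓ = -⅔ ≈ -0.66667)
D(H, F)*894 = √((-3)² + (-⅔)²)*894 = √(9 + 4/9)*894 = √(85/9)*894 = (√85/3)*894 = 298*√85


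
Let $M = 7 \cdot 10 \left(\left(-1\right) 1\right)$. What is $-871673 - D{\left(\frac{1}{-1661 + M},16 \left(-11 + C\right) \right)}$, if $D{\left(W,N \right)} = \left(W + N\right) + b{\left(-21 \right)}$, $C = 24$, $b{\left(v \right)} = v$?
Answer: $- \frac{1509189659}{1731} \approx -8.7186 \cdot 10^{5}$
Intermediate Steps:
$M = -70$ ($M = 70 \left(-1\right) = -70$)
$D{\left(W,N \right)} = -21 + N + W$ ($D{\left(W,N \right)} = \left(W + N\right) - 21 = \left(N + W\right) - 21 = -21 + N + W$)
$-871673 - D{\left(\frac{1}{-1661 + M},16 \left(-11 + C\right) \right)} = -871673 - \left(-21 + 16 \left(-11 + 24\right) + \frac{1}{-1661 - 70}\right) = -871673 - \left(-21 + 16 \cdot 13 + \frac{1}{-1731}\right) = -871673 - \left(-21 + 208 - \frac{1}{1731}\right) = -871673 - \frac{323696}{1731} = - \frac{1509189659}{1731}$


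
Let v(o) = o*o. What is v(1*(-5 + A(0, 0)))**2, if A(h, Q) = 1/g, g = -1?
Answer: 1296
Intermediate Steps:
A(h, Q) = -1 (A(h, Q) = 1/(-1) = -1)
v(o) = o**2
v(1*(-5 + A(0, 0)))**2 = ((1*(-5 - 1))**2)**2 = ((1*(-6))**2)**2 = ((-6)**2)**2 = 36**2 = 1296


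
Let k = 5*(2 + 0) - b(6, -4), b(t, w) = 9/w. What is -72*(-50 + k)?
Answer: 2718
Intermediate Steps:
k = 49/4 (k = 5*(2 + 0) - 9/(-4) = 5*2 - 9*(-1)/4 = 10 - 1*(-9/4) = 10 + 9/4 = 49/4 ≈ 12.250)
-72*(-50 + k) = -72*(-50 + 49/4) = -72*(-151/4) = 2718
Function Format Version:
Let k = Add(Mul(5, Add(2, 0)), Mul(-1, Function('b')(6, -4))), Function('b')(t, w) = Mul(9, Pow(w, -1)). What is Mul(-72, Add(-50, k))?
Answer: 2718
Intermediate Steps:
k = Rational(49, 4) (k = Add(Mul(5, Add(2, 0)), Mul(-1, Mul(9, Pow(-4, -1)))) = Add(Mul(5, 2), Mul(-1, Mul(9, Rational(-1, 4)))) = Add(10, Mul(-1, Rational(-9, 4))) = Add(10, Rational(9, 4)) = Rational(49, 4) ≈ 12.250)
Mul(-72, Add(-50, k)) = Mul(-72, Add(-50, Rational(49, 4))) = Mul(-72, Rational(-151, 4)) = 2718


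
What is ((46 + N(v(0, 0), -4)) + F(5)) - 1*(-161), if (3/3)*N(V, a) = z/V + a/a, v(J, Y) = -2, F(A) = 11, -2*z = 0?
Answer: 219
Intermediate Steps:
z = 0 (z = -1/2*0 = 0)
N(V, a) = 1 (N(V, a) = 0/V + a/a = 0 + 1 = 1)
((46 + N(v(0, 0), -4)) + F(5)) - 1*(-161) = ((46 + 1) + 11) - 1*(-161) = (47 + 11) + 161 = 58 + 161 = 219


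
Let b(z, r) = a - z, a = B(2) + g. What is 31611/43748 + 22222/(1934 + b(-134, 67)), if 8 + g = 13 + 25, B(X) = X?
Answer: 259637789/22967700 ≈ 11.304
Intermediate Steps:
g = 30 (g = -8 + (13 + 25) = -8 + 38 = 30)
a = 32 (a = 2 + 30 = 32)
b(z, r) = 32 - z
31611/43748 + 22222/(1934 + b(-134, 67)) = 31611/43748 + 22222/(1934 + (32 - 1*(-134))) = 31611*(1/43748) + 22222/(1934 + (32 + 134)) = 31611/43748 + 22222/(1934 + 166) = 31611/43748 + 22222/2100 = 31611/43748 + 22222*(1/2100) = 31611/43748 + 11111/1050 = 259637789/22967700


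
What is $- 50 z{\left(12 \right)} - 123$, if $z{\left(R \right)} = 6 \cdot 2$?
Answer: $-723$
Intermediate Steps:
$z{\left(R \right)} = 12$
$- 50 z{\left(12 \right)} - 123 = \left(-50\right) 12 - 123 = -600 - 123 = -723$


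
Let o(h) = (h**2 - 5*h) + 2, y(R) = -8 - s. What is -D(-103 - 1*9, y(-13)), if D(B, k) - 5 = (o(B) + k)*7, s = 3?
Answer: -91670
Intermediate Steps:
y(R) = -11 (y(R) = -8 - 1*3 = -8 - 3 = -11)
o(h) = 2 + h**2 - 5*h
D(B, k) = 19 - 35*B + 7*k + 7*B**2 (D(B, k) = 5 + ((2 + B**2 - 5*B) + k)*7 = 5 + (2 + k + B**2 - 5*B)*7 = 5 + (14 - 35*B + 7*k + 7*B**2) = 19 - 35*B + 7*k + 7*B**2)
-D(-103 - 1*9, y(-13)) = -(19 - 35*(-103 - 1*9) + 7*(-11) + 7*(-103 - 1*9)**2) = -(19 - 35*(-103 - 9) - 77 + 7*(-103 - 9)**2) = -(19 - 35*(-112) - 77 + 7*(-112)**2) = -(19 + 3920 - 77 + 7*12544) = -(19 + 3920 - 77 + 87808) = -1*91670 = -91670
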